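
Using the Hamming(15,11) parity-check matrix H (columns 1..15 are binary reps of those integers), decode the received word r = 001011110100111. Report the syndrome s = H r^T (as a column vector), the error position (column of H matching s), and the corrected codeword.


s = (1, 0, 0, 1)^T, error position = 9, corrected codeword c = 001011111100111

Compute s = H r^T mod 2 one row at a time:
  s_1 = 1 + 0 + 1 + 0 + 0 + 1 + 1 + 1 = 5 ≡ 1 (mod 2).
  s_2 = 0 + 1 + 1 + 1 + 0 + 1 + 1 + 1 = 6 ≡ 0 (mod 2).
  s_3 = 0 + 1 + 1 + 1 + 1 + 0 + 1 + 1 = 6 ≡ 0 (mod 2).
  s_4 = 0 + 1 + 1 + 1 + 0 + 0 + 1 + 1 = 5 ≡ 1 (mod 2).
s = (1, 0, 0, 1)^T — this equals column 9 of H (binary 1001), so error is at position 9.
Correct: flip bit 9 of r = 001011110100111 to get c = 001011111100111.


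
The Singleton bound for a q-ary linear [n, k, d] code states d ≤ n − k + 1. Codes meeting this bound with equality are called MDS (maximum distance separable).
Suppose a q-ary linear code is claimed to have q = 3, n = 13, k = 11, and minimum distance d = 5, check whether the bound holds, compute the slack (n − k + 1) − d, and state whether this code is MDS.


Singleton RHS = n − k + 1 = 3, slack = -2, bound violated (no such code; not MDS).

Singleton bound: d ≤ n − k + 1.
Here n = 13, k = 11, so n − k + 1 = 3.
Given d = 5, check d ≤ 3: NO.
Slack = (n − k + 1) − d = -2.
The slack is negative: d = 5 exceeds n − k + 1 = 3 by 2, so the Singleton bound is violated and no linear [13, 11, 5]_3 code can exist. In particular it is not MDS (MDS requires d = n − k + 1 exactly).
Description: the claimed parameters are [13, 11, 5]_3; such a code would be impossible (violates the Singleton bound).


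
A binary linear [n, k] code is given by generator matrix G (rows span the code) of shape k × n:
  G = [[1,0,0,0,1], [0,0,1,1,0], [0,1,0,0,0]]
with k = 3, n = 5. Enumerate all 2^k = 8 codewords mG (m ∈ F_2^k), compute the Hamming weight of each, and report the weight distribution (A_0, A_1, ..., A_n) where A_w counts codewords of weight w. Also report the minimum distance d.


Weight distribution: A_0 = 1, A_1 = 1, A_2 = 2, A_3 = 2, A_4 = 1, A_5 = 1. Minimum distance d = 1.

Enumerate all 2^3 = 8 messages m ∈ F_2^3.
For each, compute codeword c = mG in F_2^5, then tally its weight.
  m = 000 → c = 00000, weight = 0.
  m = 100 → c = 10001, weight = 2.
  m = 010 → c = 00110, weight = 2.
  m = 110 → c = 10111, weight = 4.
  m = 001 → c = 01000, weight = 1.
  m = 101 → c = 11001, weight = 3.
  m = 011 → c = 01110, weight = 3.
  m = 111 → c = 11111, weight = 5.
Tally weights:
  weight 0: 1 codewords.
  weight 1: 1 codewords.
  weight 2: 2 codewords.
  weight 3: 2 codewords.
  weight 4: 1 codewords.
  weight 5: 1 codewords.
Minimum distance d = smallest w > 0 with A_w > 0 = 1.
Sanity: Σ A_w = 8 = 2^3 = 8 ✓.


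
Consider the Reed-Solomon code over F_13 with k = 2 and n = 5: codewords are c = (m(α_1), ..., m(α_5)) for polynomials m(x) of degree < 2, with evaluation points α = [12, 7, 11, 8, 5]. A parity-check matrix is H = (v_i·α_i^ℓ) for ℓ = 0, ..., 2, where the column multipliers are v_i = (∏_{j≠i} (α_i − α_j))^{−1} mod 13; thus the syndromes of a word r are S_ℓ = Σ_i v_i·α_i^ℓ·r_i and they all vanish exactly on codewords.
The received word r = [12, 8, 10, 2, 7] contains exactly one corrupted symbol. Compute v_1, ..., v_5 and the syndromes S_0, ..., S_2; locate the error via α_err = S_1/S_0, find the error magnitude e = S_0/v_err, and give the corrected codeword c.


S = (6, 7, 6), error at position 1, error magnitude e = 8, c = [4, 8, 10, 2, 7].

Step 1: column multipliers v_i = (∏_{j≠i}(α_i − α_j))^{−1} mod 13.
  i = 1 (α = 12): (12−7)(12−11)(12−8)(12−5) = 5·1·4·7 = 140 ≡ 10, so v_1 = 10^{−1} = 4 (mod 13).
  i = 2 (α = 7): (7−12)(7−11)(7−8)(7−5) = (−5)·(−4)·(−1)·2 = −40 ≡ 12, so v_2 = 12^{−1} = 12 (mod 13).
  i = 3 (α = 11): (11−12)(11−7)(11−8)(11−5) = (−1)·4·3·6 = −72 ≡ 6, so v_3 = 6^{−1} = 11 (mod 13).
  i = 4 (α = 8): (8−12)(8−7)(8−11)(8−5) = (−4)·1·(−3)·3 = 36 ≡ 10, so v_4 = 10^{−1} = 4 (mod 13).
  i = 5 (α = 5): (5−12)(5−7)(5−11)(5−8) = (−7)·(−2)·(−6)·(−3) = 252 ≡ 5, so v_5 = 5^{−1} = 8 (mod 13).
  v = [4, 12, 11, 4, 8].
Step 2: syndromes of r = [12, 8, 10, 2, 7] (all sums mod 13).
  S_0 = Σ v_i r_i = 4·12 + 12·8 + 11·10 + 4·2 + 8·7 = 318 ≡ 6.
  S_1 = Σ v_i α_i r_i = 4·12·12 + 12·7·8 + 11·11·10 + 4·8·2 + 8·5·7 = 2802 ≡ 7.
  α_i^2 mod 13 = [1, 10, 4, 12, 12].
  S_2 = Σ v_i α_i^2 r_i = 4·1·12 + 12·10·8 + 11·4·10 + 4·12·2 + 8·12·7 = 2216 ≡ 6.
  S = (6, 7, 6) ≠ 0, so r is not a codeword (an error is present).
Step 3: locate the error. For a single error e at position i, S_ℓ = v_i·e·α_i^ℓ, so α_err = S_1/S_0.
  S_0^{−1} = 6^{−1} = 11 (mod 13), so α_err = 7·11 = 77 ≡ 12 = α_1. Error position i = 1.
  Consistency check: S_2/S_1 = 6·2 = 12 ≡ 12 = α_err ✓ (single-error assumption holds).
Step 4: error magnitude e = S_0/v_1 = S_0·∏_{j≠1}(α_1 − α_j) = 6·10 = 60 ≡ 8 (mod 13).
Step 5: correct position 1: c_1 = r_1 − e = 12 − 8 ≡ 4 (mod 13). Hence c = [4, 8, 10, 2, 7].
  Check: interpolating c through the α_i gives m(x) = 11 + 7·x (degree < 2) with m(α_i) = c_i for every i, so c is indeed a codeword.


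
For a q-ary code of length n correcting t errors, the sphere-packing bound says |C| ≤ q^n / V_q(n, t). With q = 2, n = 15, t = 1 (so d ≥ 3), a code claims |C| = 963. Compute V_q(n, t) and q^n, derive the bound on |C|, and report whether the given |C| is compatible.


V_q(n, t) = 16, q^n = 32768, Hamming bound = 2048, |C| = 963 ≤ bound (satisfied).

Step 1: Compute V_q(n, t) = Σ_{j=0}^1 C(n, j) (q−1)^j.
  j = 0: C(15,0)·(1)^0 = 1·1 = 1.
  j = 1: C(15,1)·(1)^1 = 15·1 = 15.
  V_q(n, t) = 1 + 15 = 16.
Step 2: q^n = 2^15 = 32768.
Step 3: Hamming bound ⌊q^n / V_q(n,t)⌋ = ⌊32768/16⌋ = 2048.
Step 4: Compare |C| = 963 to 2048: satisfied.
The claimed |C| lies below the Hamming bound.


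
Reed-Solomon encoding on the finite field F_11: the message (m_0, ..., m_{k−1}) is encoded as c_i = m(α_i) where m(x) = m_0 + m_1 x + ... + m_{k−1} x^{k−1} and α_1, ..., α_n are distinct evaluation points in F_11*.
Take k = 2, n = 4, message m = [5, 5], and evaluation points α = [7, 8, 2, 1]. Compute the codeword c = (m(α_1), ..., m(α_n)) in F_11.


c = [7, 1, 4, 10]

Message polynomial: m(x) = 5 + 5·x (mod 11).
For each evaluation point α_i, compute m(α_i) mod 11:
  α_1 = 7: Horner steps 5 → 7, so m(7) = 7.
  α_2 = 8: Horner steps 5 → 1, so m(8) = 1.
  α_3 = 2: Horner steps 5 → 4, so m(2) = 4.
  α_4 = 1: Horner steps 5 → 10, so m(1) = 10.
Codeword c = [7, 1, 4, 10] ∈ F_11^4.


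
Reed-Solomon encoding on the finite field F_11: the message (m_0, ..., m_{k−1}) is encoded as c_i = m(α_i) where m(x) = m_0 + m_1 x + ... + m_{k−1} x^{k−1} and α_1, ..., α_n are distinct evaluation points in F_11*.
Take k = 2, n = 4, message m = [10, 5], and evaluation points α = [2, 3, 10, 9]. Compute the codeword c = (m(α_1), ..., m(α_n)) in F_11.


c = [9, 3, 5, 0]

Message polynomial: m(x) = 10 + 5·x (mod 11).
For each evaluation point α_i, compute m(α_i) mod 11:
  α_1 = 2: Horner steps 5 → 9, so m(2) = 9.
  α_2 = 3: Horner steps 5 → 3, so m(3) = 3.
  α_3 = 10: Horner steps 5 → 5, so m(10) = 5.
  α_4 = 9: Horner steps 5 → 0, so m(9) = 0.
Codeword c = [9, 3, 5, 0] ∈ F_11^4.


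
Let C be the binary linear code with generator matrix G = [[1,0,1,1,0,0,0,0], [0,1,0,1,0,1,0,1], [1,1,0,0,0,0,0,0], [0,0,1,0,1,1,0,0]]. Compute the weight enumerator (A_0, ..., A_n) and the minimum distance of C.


Weight distribution: A_0 = 1, A_2 = 2, A_3 = 4, A_4 = 5, A_5 = 4. Minimum distance d = 2.

Enumerate all 2^4 = 16 messages m ∈ F_2^4.
For each, compute codeword c = mG in F_2^8, then tally its weight.
  m = 0000 → c = 00000000, weight = 0.
  m = 1000 → c = 10110000, weight = 3.
  m = 0100 → c = 01010101, weight = 4.
  m = 1100 → c = 11100101, weight = 5.
  m = 0010 → c = 11000000, weight = 2.
  m = 1010 → c = 01110000, weight = 3.
  m = 0110 → c = 10010101, weight = 4.
  m = 1110 → c = 00100101, weight = 3.
  m = 0001 → c = 00101100, weight = 3.
  m = 1001 → c = 10011100, weight = 4.
  m = 0101 → c = 01111001, weight = 5.
  m = 1101 → c = 11001001, weight = 4.
  m = 0011 → c = 11101100, weight = 5.
  m = 1011 → c = 01011100, weight = 4.
  m = 0111 → c = 10111001, weight = 5.
  m = 1111 → c = 00001001, weight = 2.
Tally weights:
  weight 0: 1 codewords.
  weight 2: 2 codewords.
  weight 3: 4 codewords.
  weight 4: 5 codewords.
  weight 5: 4 codewords.
Minimum distance d = smallest w > 0 with A_w > 0 = 2.
Sanity: Σ A_w = 16 = 2^4 = 16 ✓.


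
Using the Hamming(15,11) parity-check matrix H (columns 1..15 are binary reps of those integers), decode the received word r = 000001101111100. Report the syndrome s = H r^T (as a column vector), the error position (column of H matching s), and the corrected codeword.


s = (1, 0, 0, 0)^T, error position = 8, corrected codeword c = 000001111111100

Compute s = H r^T mod 2 one row at a time:
  s_1 = 0 + 1 + 1 + 1 + 1 + 1 + 0 + 0 = 5 ≡ 1 (mod 2).
  s_2 = 0 + 0 + 1 + 1 + 1 + 1 + 0 + 0 = 4 ≡ 0 (mod 2).
  s_3 = 0 + 0 + 1 + 1 + 1 + 1 + 0 + 0 = 4 ≡ 0 (mod 2).
  s_4 = 0 + 0 + 0 + 1 + 1 + 1 + 1 + 0 = 4 ≡ 0 (mod 2).
s = (1, 0, 0, 0)^T — this equals column 8 of H (binary 1000), so error is at position 8.
Correct: flip bit 8 of r = 000001101111100 to get c = 000001111111100.


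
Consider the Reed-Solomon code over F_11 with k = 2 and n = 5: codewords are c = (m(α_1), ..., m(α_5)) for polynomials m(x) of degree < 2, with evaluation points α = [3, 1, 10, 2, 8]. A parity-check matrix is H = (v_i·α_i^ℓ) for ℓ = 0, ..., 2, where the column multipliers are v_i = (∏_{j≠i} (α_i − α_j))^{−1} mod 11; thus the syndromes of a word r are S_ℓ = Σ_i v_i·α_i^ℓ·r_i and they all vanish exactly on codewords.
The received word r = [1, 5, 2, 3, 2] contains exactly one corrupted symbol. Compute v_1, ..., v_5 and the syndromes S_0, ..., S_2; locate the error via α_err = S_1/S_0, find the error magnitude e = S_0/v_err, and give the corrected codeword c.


S = (10, 1, 10), error at position 3, error magnitude e = 4, c = [1, 5, 9, 3, 2].

Step 1: column multipliers v_i = (∏_{j≠i}(α_i − α_j))^{−1} mod 11.
  i = 1 (α = 3): (3−1)(3−10)(3−2)(3−8) = 2·(−7)·1·(−5) = 70 ≡ 4, so v_1 = 4^{−1} = 3 (mod 11).
  i = 2 (α = 1): (1−3)(1−10)(1−2)(1−8) = (−2)·(−9)·(−1)·(−7) = 126 ≡ 5, so v_2 = 5^{−1} = 9 (mod 11).
  i = 3 (α = 10): (10−3)(10−1)(10−2)(10−8) = 7·9·8·2 = 1008 ≡ 7, so v_3 = 7^{−1} = 8 (mod 11).
  i = 4 (α = 2): (2−3)(2−1)(2−10)(2−8) = (−1)·1·(−8)·(−6) = −48 ≡ 7, so v_4 = 7^{−1} = 8 (mod 11).
  i = 5 (α = 8): (8−3)(8−1)(8−10)(8−2) = 5·7·(−2)·6 = −420 ≡ 9, so v_5 = 9^{−1} = 5 (mod 11).
  v = [3, 9, 8, 8, 5].
Step 2: syndromes of r = [1, 5, 2, 3, 2] (all sums mod 11).
  S_0 = Σ v_i r_i = 3·1 + 9·5 + 8·2 + 8·3 + 5·2 = 98 ≡ 10.
  S_1 = Σ v_i α_i r_i = 3·3·1 + 9·1·5 + 8·10·2 + 8·2·3 + 5·8·2 = 342 ≡ 1.
  α_i^2 mod 11 = [9, 1, 1, 4, 9].
  S_2 = Σ v_i α_i^2 r_i = 3·9·1 + 9·1·5 + 8·1·2 + 8·4·3 + 5·9·2 = 274 ≡ 10.
  S = (10, 1, 10) ≠ 0, so r is not a codeword (an error is present).
Step 3: locate the error. For a single error e at position i, S_ℓ = v_i·e·α_i^ℓ, so α_err = S_1/S_0.
  S_0^{−1} = 10^{−1} = 10 (mod 11), so α_err = 1·10 = 10 ≡ 10 = α_3. Error position i = 3.
  Consistency check: S_2/S_1 = 10·1 = 10 ≡ 10 = α_err ✓ (single-error assumption holds).
Step 4: error magnitude e = S_0/v_3 = S_0·∏_{j≠3}(α_3 − α_j) = 10·7 = 70 ≡ 4 (mod 11).
Step 5: correct position 3: c_3 = r_3 − e = 2 − 4 ≡ 9 (mod 11). Hence c = [1, 5, 9, 3, 2].
  Check: interpolating c through the α_i gives m(x) = 7 + 9·x (degree < 2) with m(α_i) = c_i for every i, so c is indeed a codeword.


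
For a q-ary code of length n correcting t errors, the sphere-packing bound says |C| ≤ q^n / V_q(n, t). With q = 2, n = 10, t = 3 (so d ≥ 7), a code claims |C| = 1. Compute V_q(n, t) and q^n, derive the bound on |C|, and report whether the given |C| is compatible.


V_q(n, t) = 176, q^n = 1024, Hamming bound = 5, |C| = 1 ≤ bound (satisfied).

Step 1: Compute V_q(n, t) = Σ_{j=0}^3 C(n, j) (q−1)^j.
  j = 0: C(10,0)·(1)^0 = 1·1 = 1.
  j = 1: C(10,1)·(1)^1 = 10·1 = 10.
  j = 2: C(10,2)·(1)^2 = 45·1 = 45.
  j = 3: C(10,3)·(1)^3 = 120·1 = 120.
  V_q(n, t) = 1 + 10 + 45 + 120 = 176.
Step 2: q^n = 2^10 = 1024.
Step 3: Hamming bound ⌊q^n / V_q(n,t)⌋ = ⌊1024/176⌋ = 5.
Step 4: Compare |C| = 1 to 5: satisfied.
The claimed |C| lies below the Hamming bound.


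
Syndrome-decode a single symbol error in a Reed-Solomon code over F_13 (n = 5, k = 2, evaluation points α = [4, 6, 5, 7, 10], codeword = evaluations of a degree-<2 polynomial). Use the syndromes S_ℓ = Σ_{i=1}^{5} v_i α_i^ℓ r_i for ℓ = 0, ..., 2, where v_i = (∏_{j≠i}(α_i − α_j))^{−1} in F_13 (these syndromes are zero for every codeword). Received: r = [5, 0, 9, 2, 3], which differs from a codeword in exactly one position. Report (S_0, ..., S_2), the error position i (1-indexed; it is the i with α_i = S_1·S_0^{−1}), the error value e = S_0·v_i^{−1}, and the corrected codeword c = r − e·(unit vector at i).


S = (3, 8, 4), error at position 4, error magnitude e = 11, c = [5, 0, 9, 4, 3].

Step 1: column multipliers v_i = (∏_{j≠i}(α_i − α_j))^{−1} mod 13.
  i = 1 (α = 4): (4−6)(4−5)(4−7)(4−10) = (−2)·(−1)·(−3)·(−6) = 36 ≡ 10, so v_1 = 10^{−1} = 4 (mod 13).
  i = 2 (α = 6): (6−4)(6−5)(6−7)(6−10) = 2·1·(−1)·(−4) = 8 ≡ 8, so v_2 = 8^{−1} = 5 (mod 13).
  i = 3 (α = 5): (5−4)(5−6)(5−7)(5−10) = 1·(−1)·(−2)·(−5) = −10 ≡ 3, so v_3 = 3^{−1} = 9 (mod 13).
  i = 4 (α = 7): (7−4)(7−6)(7−5)(7−10) = 3·1·2·(−3) = −18 ≡ 8, so v_4 = 8^{−1} = 5 (mod 13).
  i = 5 (α = 10): (10−4)(10−6)(10−5)(10−7) = 6·4·5·3 = 360 ≡ 9, so v_5 = 9^{−1} = 3 (mod 13).
  v = [4, 5, 9, 5, 3].
Step 2: syndromes of r = [5, 0, 9, 2, 3] (all sums mod 13).
  S_0 = Σ v_i r_i = 4·5 + 5·0 + 9·9 + 5·2 + 3·3 = 120 ≡ 3.
  S_1 = Σ v_i α_i r_i = 4·4·5 + 5·6·0 + 9·5·9 + 5·7·2 + 3·10·3 = 645 ≡ 8.
  α_i^2 mod 13 = [3, 10, 12, 10, 9].
  S_2 = Σ v_i α_i^2 r_i = 4·3·5 + 5·10·0 + 9·12·9 + 5·10·2 + 3·9·3 = 1213 ≡ 4.
  S = (3, 8, 4) ≠ 0, so r is not a codeword (an error is present).
Step 3: locate the error. For a single error e at position i, S_ℓ = v_i·e·α_i^ℓ, so α_err = S_1/S_0.
  S_0^{−1} = 3^{−1} = 9 (mod 13), so α_err = 8·9 = 72 ≡ 7 = α_4. Error position i = 4.
  Consistency check: S_2/S_1 = 4·5 = 20 ≡ 7 = α_err ✓ (single-error assumption holds).
Step 4: error magnitude e = S_0/v_4 = S_0·∏_{j≠4}(α_4 − α_j) = 3·8 = 24 ≡ 11 (mod 13).
Step 5: correct position 4: c_4 = r_4 − e = 2 − 11 ≡ 4 (mod 13). Hence c = [5, 0, 9, 4, 3].
  Check: interpolating c through the α_i gives m(x) = 2 + 4·x (degree < 2) with m(α_i) = c_i for every i, so c is indeed a codeword.


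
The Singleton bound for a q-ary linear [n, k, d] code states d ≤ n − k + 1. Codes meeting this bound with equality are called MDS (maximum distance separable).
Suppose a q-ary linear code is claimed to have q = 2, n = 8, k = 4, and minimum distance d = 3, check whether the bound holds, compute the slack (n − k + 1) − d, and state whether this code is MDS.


Singleton RHS = n − k + 1 = 5, slack = 2, bound satisfied, not MDS.

Singleton bound: d ≤ n − k + 1.
Here n = 8, k = 4, so n − k + 1 = 5.
Given d = 3, check d ≤ 5: YES.
Slack = (n − k + 1) − d = 2.
The code is NOT MDS (slack = 2 > 0).
Description: the claimed parameters are [8, 4, 3]_2; such a code would be non-MDS.


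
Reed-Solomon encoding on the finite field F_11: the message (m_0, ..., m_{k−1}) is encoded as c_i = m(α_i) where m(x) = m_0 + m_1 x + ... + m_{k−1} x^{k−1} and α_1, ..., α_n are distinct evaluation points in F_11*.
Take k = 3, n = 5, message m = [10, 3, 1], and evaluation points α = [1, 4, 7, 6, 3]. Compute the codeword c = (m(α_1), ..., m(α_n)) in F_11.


c = [3, 5, 3, 9, 6]

Message polynomial: m(x) = 10 + 3·x + 1·x^2 (mod 11).
For each evaluation point α_i, compute m(α_i) mod 11:
  α_1 = 1: Horner steps 1 → 4 → 3, so m(1) = 3.
  α_2 = 4: Horner steps 1 → 7 → 5, so m(4) = 5.
  α_3 = 7: Horner steps 1 → 10 → 3, so m(7) = 3.
  α_4 = 6: Horner steps 1 → 9 → 9, so m(6) = 9.
  α_5 = 3: Horner steps 1 → 6 → 6, so m(3) = 6.
Codeword c = [3, 5, 3, 9, 6] ∈ F_11^5.


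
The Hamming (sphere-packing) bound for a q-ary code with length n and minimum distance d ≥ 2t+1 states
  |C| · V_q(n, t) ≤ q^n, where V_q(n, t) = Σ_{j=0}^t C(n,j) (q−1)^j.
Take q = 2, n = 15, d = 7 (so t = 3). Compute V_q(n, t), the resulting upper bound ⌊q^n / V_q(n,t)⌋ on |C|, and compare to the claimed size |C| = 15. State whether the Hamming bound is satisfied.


V_q(n, t) = 576, q^n = 32768, Hamming bound = 56, |C| = 15 ≤ bound (satisfied).

Step 1: Compute V_q(n, t) = Σ_{j=0}^3 C(n, j) (q−1)^j.
  j = 0: C(15,0)·(1)^0 = 1·1 = 1.
  j = 1: C(15,1)·(1)^1 = 15·1 = 15.
  j = 2: C(15,2)·(1)^2 = 105·1 = 105.
  j = 3: C(15,3)·(1)^3 = 455·1 = 455.
  V_q(n, t) = 1 + 15 + 105 + 455 = 576.
Step 2: q^n = 2^15 = 32768.
Step 3: Hamming bound ⌊q^n / V_q(n,t)⌋ = ⌊32768/576⌋ = 56.
Step 4: Compare |C| = 15 to 56: satisfied.
The claimed |C| lies below the Hamming bound.


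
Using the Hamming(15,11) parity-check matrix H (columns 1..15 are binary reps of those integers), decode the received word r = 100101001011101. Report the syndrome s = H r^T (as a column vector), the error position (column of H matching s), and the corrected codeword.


s = (1, 1, 1, 1)^T, error position = 15, corrected codeword c = 100101001011100

Compute s = H r^T mod 2 one row at a time:
  s_1 = 0 + 1 + 0 + 1 + 1 + 1 + 0 + 1 = 5 ≡ 1 (mod 2).
  s_2 = 1 + 0 + 1 + 0 + 1 + 1 + 0 + 1 = 5 ≡ 1 (mod 2).
  s_3 = 0 + 0 + 1 + 0 + 0 + 1 + 0 + 1 = 3 ≡ 1 (mod 2).
  s_4 = 1 + 0 + 0 + 0 + 1 + 1 + 1 + 1 = 5 ≡ 1 (mod 2).
s = (1, 1, 1, 1)^T — this equals column 15 of H (binary 1111), so error is at position 15.
Correct: flip bit 15 of r = 100101001011101 to get c = 100101001011100.


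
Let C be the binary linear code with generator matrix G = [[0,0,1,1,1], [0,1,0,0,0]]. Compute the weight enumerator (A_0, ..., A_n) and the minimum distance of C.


Weight distribution: A_0 = 1, A_1 = 1, A_3 = 1, A_4 = 1. Minimum distance d = 1.

Enumerate all 2^2 = 4 messages m ∈ F_2^2.
For each, compute codeword c = mG in F_2^5, then tally its weight.
  m = 00 → c = 00000, weight = 0.
  m = 10 → c = 00111, weight = 3.
  m = 01 → c = 01000, weight = 1.
  m = 11 → c = 01111, weight = 4.
Tally weights:
  weight 0: 1 codewords.
  weight 1: 1 codewords.
  weight 3: 1 codewords.
  weight 4: 1 codewords.
Minimum distance d = smallest w > 0 with A_w > 0 = 1.
Sanity: Σ A_w = 4 = 2^2 = 4 ✓.


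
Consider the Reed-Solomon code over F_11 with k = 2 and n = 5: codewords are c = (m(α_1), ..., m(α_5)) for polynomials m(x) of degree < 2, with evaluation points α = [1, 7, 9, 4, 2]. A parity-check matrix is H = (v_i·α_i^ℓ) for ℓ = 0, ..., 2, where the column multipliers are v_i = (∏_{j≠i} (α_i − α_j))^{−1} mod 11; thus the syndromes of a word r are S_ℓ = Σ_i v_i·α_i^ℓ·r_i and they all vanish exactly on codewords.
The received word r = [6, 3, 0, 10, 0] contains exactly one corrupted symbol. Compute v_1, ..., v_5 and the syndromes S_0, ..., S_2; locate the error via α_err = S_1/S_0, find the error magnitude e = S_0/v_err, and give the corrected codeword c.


S = (2, 7, 8), error at position 3, error magnitude e = 9, c = [6, 3, 2, 10, 0].

Step 1: column multipliers v_i = (∏_{j≠i}(α_i − α_j))^{−1} mod 11.
  i = 1 (α = 1): (1−7)(1−9)(1−4)(1−2) = (−6)·(−8)·(−3)·(−1) = 144 ≡ 1, so v_1 = 1^{−1} = 1 (mod 11).
  i = 2 (α = 7): (7−1)(7−9)(7−4)(7−2) = 6·(−2)·3·5 = −180 ≡ 7, so v_2 = 7^{−1} = 8 (mod 11).
  i = 3 (α = 9): (9−1)(9−7)(9−4)(9−2) = 8·2·5·7 = 560 ≡ 10, so v_3 = 10^{−1} = 10 (mod 11).
  i = 4 (α = 4): (4−1)(4−7)(4−9)(4−2) = 3·(−3)·(−5)·2 = 90 ≡ 2, so v_4 = 2^{−1} = 6 (mod 11).
  i = 5 (α = 2): (2−1)(2−7)(2−9)(2−4) = 1·(−5)·(−7)·(−2) = −70 ≡ 7, so v_5 = 7^{−1} = 8 (mod 11).
  v = [1, 8, 10, 6, 8].
Step 2: syndromes of r = [6, 3, 0, 10, 0] (all sums mod 11).
  S_0 = Σ v_i r_i = 1·6 + 8·3 + 10·0 + 6·10 + 8·0 = 90 ≡ 2.
  S_1 = Σ v_i α_i r_i = 1·1·6 + 8·7·3 + 10·9·0 + 6·4·10 + 8·2·0 = 414 ≡ 7.
  α_i^2 mod 11 = [1, 5, 4, 5, 4].
  S_2 = Σ v_i α_i^2 r_i = 1·1·6 + 8·5·3 + 10·4·0 + 6·5·10 + 8·4·0 = 426 ≡ 8.
  S = (2, 7, 8) ≠ 0, so r is not a codeword (an error is present).
Step 3: locate the error. For a single error e at position i, S_ℓ = v_i·e·α_i^ℓ, so α_err = S_1/S_0.
  S_0^{−1} = 2^{−1} = 6 (mod 11), so α_err = 7·6 = 42 ≡ 9 = α_3. Error position i = 3.
  Consistency check: S_2/S_1 = 8·8 = 64 ≡ 9 = α_err ✓ (single-error assumption holds).
Step 4: error magnitude e = S_0/v_3 = S_0·∏_{j≠3}(α_3 − α_j) = 2·10 = 20 ≡ 9 (mod 11).
Step 5: correct position 3: c_3 = r_3 − e = 0 − 9 ≡ 2 (mod 11). Hence c = [6, 3, 2, 10, 0].
  Check: interpolating c through the α_i gives m(x) = 1 + 5·x (degree < 2) with m(α_i) = c_i for every i, so c is indeed a codeword.


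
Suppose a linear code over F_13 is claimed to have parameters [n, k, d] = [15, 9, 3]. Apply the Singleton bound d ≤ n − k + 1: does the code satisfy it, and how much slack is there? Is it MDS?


Singleton RHS = n − k + 1 = 7, slack = 4, bound satisfied, not MDS.

Singleton bound: d ≤ n − k + 1.
Here n = 15, k = 9, so n − k + 1 = 7.
Given d = 3, check d ≤ 7: YES.
Slack = (n − k + 1) − d = 4.
The code is NOT MDS (slack = 4 > 0).
Description: the claimed parameters are [15, 9, 3]_13; such a code would be non-MDS.


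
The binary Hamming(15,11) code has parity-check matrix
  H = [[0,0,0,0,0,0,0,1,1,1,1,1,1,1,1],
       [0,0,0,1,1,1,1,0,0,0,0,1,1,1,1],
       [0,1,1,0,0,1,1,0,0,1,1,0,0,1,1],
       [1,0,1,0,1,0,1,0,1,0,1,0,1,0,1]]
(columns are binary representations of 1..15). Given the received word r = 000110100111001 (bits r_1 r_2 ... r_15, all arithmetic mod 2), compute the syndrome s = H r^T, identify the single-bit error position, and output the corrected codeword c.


s = (0, 1, 0, 0)^T, error position = 4, corrected codeword c = 000010100111001

Compute s = H r^T mod 2 one row at a time:
  s_1 = 0 + 0 + 1 + 1 + 1 + 0 + 0 + 1 = 4 ≡ 0 (mod 2).
  s_2 = 1 + 1 + 0 + 1 + 1 + 0 + 0 + 1 = 5 ≡ 1 (mod 2).
  s_3 = 0 + 0 + 0 + 1 + 1 + 1 + 0 + 1 = 4 ≡ 0 (mod 2).
  s_4 = 0 + 0 + 1 + 1 + 0 + 1 + 0 + 1 = 4 ≡ 0 (mod 2).
s = (0, 1, 0, 0)^T — this equals column 4 of H (binary 0100), so error is at position 4.
Correct: flip bit 4 of r = 000110100111001 to get c = 000010100111001.


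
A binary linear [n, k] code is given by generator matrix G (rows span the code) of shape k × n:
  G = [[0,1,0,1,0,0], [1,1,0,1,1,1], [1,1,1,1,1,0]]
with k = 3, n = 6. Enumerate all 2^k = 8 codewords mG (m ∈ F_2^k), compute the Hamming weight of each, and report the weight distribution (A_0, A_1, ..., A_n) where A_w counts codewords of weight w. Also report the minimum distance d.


Weight distribution: A_0 = 1, A_2 = 2, A_3 = 2, A_4 = 1, A_5 = 2. Minimum distance d = 2.

Enumerate all 2^3 = 8 messages m ∈ F_2^3.
For each, compute codeword c = mG in F_2^6, then tally its weight.
  m = 000 → c = 000000, weight = 0.
  m = 100 → c = 010100, weight = 2.
  m = 010 → c = 110111, weight = 5.
  m = 110 → c = 100011, weight = 3.
  m = 001 → c = 111110, weight = 5.
  m = 101 → c = 101010, weight = 3.
  m = 011 → c = 001001, weight = 2.
  m = 111 → c = 011101, weight = 4.
Tally weights:
  weight 0: 1 codewords.
  weight 2: 2 codewords.
  weight 3: 2 codewords.
  weight 4: 1 codewords.
  weight 5: 2 codewords.
Minimum distance d = smallest w > 0 with A_w > 0 = 2.
Sanity: Σ A_w = 8 = 2^3 = 8 ✓.


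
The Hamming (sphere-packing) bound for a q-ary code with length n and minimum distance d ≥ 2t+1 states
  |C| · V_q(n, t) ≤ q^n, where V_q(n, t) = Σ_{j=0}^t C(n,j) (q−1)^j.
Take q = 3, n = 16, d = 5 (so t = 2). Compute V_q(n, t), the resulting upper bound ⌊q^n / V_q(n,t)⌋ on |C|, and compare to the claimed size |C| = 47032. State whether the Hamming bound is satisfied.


V_q(n, t) = 513, q^n = 43046721, Hamming bound = 83911, |C| = 47032 ≤ bound (satisfied).

Step 1: Compute V_q(n, t) = Σ_{j=0}^2 C(n, j) (q−1)^j.
  j = 0: C(16,0)·(2)^0 = 1·1 = 1.
  j = 1: C(16,1)·(2)^1 = 16·2 = 32.
  j = 2: C(16,2)·(2)^2 = 120·4 = 480.
  V_q(n, t) = 1 + 32 + 480 = 513.
Step 2: q^n = 3^16 = 43046721.
Step 3: Hamming bound ⌊q^n / V_q(n,t)⌋ = ⌊43046721/513⌋ = 83911.
Step 4: Compare |C| = 47032 to 83911: satisfied.
The claimed |C| lies below the Hamming bound.


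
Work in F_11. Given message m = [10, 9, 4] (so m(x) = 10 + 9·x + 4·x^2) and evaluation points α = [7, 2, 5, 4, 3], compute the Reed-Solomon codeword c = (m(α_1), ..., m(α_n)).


c = [5, 0, 1, 0, 7]

Message polynomial: m(x) = 10 + 9·x + 4·x^2 (mod 11).
For each evaluation point α_i, compute m(α_i) mod 11:
  α_1 = 7: Horner steps 4 → 4 → 5, so m(7) = 5.
  α_2 = 2: Horner steps 4 → 6 → 0, so m(2) = 0.
  α_3 = 5: Horner steps 4 → 7 → 1, so m(5) = 1.
  α_4 = 4: Horner steps 4 → 3 → 0, so m(4) = 0.
  α_5 = 3: Horner steps 4 → 10 → 7, so m(3) = 7.
Codeword c = [5, 0, 1, 0, 7] ∈ F_11^5.


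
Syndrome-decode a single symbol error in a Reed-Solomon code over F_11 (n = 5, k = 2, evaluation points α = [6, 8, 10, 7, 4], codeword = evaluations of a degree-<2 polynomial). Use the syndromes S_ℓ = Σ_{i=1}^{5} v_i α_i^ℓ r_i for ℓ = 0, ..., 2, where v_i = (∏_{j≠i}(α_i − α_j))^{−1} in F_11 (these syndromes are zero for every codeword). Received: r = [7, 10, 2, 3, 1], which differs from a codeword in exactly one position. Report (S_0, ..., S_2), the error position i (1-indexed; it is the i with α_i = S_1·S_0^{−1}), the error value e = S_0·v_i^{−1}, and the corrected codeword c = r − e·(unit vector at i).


S = (8, 10, 7), error at position 5, error magnitude e = 8, c = [7, 10, 2, 3, 4].

Step 1: column multipliers v_i = (∏_{j≠i}(α_i − α_j))^{−1} mod 11.
  i = 1 (α = 6): (6−8)(6−10)(6−7)(6−4) = (−2)·(−4)·(−1)·2 = −16 ≡ 6, so v_1 = 6^{−1} = 2 (mod 11).
  i = 2 (α = 8): (8−6)(8−10)(8−7)(8−4) = 2·(−2)·1·4 = −16 ≡ 6, so v_2 = 6^{−1} = 2 (mod 11).
  i = 3 (α = 10): (10−6)(10−8)(10−7)(10−4) = 4·2·3·6 = 144 ≡ 1, so v_3 = 1^{−1} = 1 (mod 11).
  i = 4 (α = 7): (7−6)(7−8)(7−10)(7−4) = 1·(−1)·(−3)·3 = 9 ≡ 9, so v_4 = 9^{−1} = 5 (mod 11).
  i = 5 (α = 4): (4−6)(4−8)(4−10)(4−7) = (−2)·(−4)·(−6)·(−3) = 144 ≡ 1, so v_5 = 1^{−1} = 1 (mod 11).
  v = [2, 2, 1, 5, 1].
Step 2: syndromes of r = [7, 10, 2, 3, 1] (all sums mod 11).
  S_0 = Σ v_i r_i = 2·7 + 2·10 + 1·2 + 5·3 + 1·1 = 52 ≡ 8.
  S_1 = Σ v_i α_i r_i = 2·6·7 + 2·8·10 + 1·10·2 + 5·7·3 + 1·4·1 = 373 ≡ 10.
  α_i^2 mod 11 = [3, 9, 1, 5, 5].
  S_2 = Σ v_i α_i^2 r_i = 2·3·7 + 2·9·10 + 1·1·2 + 5·5·3 + 1·5·1 = 304 ≡ 7.
  S = (8, 10, 7) ≠ 0, so r is not a codeword (an error is present).
Step 3: locate the error. For a single error e at position i, S_ℓ = v_i·e·α_i^ℓ, so α_err = S_1/S_0.
  S_0^{−1} = 8^{−1} = 7 (mod 11), so α_err = 10·7 = 70 ≡ 4 = α_5. Error position i = 5.
  Consistency check: S_2/S_1 = 7·10 = 70 ≡ 4 = α_err ✓ (single-error assumption holds).
Step 4: error magnitude e = S_0/v_5 = S_0·∏_{j≠5}(α_5 − α_j) = 8·1 = 8 ≡ 8 (mod 11).
Step 5: correct position 5: c_5 = r_5 − e = 1 − 8 ≡ 4 (mod 11). Hence c = [7, 10, 2, 3, 4].
  Check: interpolating c through the α_i gives m(x) = 9 + 7·x (degree < 2) with m(α_i) = c_i for every i, so c is indeed a codeword.


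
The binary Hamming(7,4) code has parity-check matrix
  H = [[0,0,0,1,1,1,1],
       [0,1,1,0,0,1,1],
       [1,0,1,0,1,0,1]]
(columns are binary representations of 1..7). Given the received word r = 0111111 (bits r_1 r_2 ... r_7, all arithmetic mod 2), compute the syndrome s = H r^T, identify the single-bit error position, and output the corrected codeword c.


s = (0, 0, 1)^T, error position = 1, corrected codeword c = 1111111

Compute s = H r^T mod 2 one row at a time:
  s_1 = 1 + 1 + 1 + 1 = 4 ≡ 0 (mod 2).
  s_2 = 1 + 1 + 1 + 1 = 4 ≡ 0 (mod 2).
  s_3 = 0 + 1 + 1 + 1 = 3 ≡ 1 (mod 2).
s = (0, 0, 1)^T — this equals column 1 of H (binary 001), so error is at position 1.
Correct: flip bit 1 of r = 0111111 to get c = 1111111.


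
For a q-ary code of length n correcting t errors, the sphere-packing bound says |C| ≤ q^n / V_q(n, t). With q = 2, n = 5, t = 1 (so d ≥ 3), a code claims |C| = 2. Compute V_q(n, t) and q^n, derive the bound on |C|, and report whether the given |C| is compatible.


V_q(n, t) = 6, q^n = 32, Hamming bound = 5, |C| = 2 ≤ bound (satisfied).

Step 1: Compute V_q(n, t) = Σ_{j=0}^1 C(n, j) (q−1)^j.
  j = 0: C(5,0)·(1)^0 = 1·1 = 1.
  j = 1: C(5,1)·(1)^1 = 5·1 = 5.
  V_q(n, t) = 1 + 5 = 6.
Step 2: q^n = 2^5 = 32.
Step 3: Hamming bound ⌊q^n / V_q(n,t)⌋ = ⌊32/6⌋ = 5.
Step 4: Compare |C| = 2 to 5: satisfied.
The claimed |C| lies below the Hamming bound.


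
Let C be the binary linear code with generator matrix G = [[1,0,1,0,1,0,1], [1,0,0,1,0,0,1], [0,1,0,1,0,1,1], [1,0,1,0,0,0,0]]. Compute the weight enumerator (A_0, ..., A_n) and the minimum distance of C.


Weight distribution: A_0 = 1, A_2 = 2, A_3 = 6, A_4 = 3, A_5 = 2, A_6 = 2. Minimum distance d = 2.

Enumerate all 2^4 = 16 messages m ∈ F_2^4.
For each, compute codeword c = mG in F_2^7, then tally its weight.
  m = 0000 → c = 0000000, weight = 0.
  m = 1000 → c = 1010101, weight = 4.
  m = 0100 → c = 1001001, weight = 3.
  m = 1100 → c = 0011100, weight = 3.
  m = 0010 → c = 0101011, weight = 4.
  m = 1010 → c = 1111110, weight = 6.
  m = 0110 → c = 1100010, weight = 3.
  m = 1110 → c = 0110111, weight = 5.
  m = 0001 → c = 1010000, weight = 2.
  m = 1001 → c = 0000101, weight = 2.
  m = 0101 → c = 0011001, weight = 3.
  m = 1101 → c = 1001100, weight = 3.
  m = 0011 → c = 1111011, weight = 6.
  m = 1011 → c = 0101110, weight = 4.
  m = 0111 → c = 0110010, weight = 3.
  m = 1111 → c = 1100111, weight = 5.
Tally weights:
  weight 0: 1 codewords.
  weight 2: 2 codewords.
  weight 3: 6 codewords.
  weight 4: 3 codewords.
  weight 5: 2 codewords.
  weight 6: 2 codewords.
Minimum distance d = smallest w > 0 with A_w > 0 = 2.
Sanity: Σ A_w = 16 = 2^4 = 16 ✓.


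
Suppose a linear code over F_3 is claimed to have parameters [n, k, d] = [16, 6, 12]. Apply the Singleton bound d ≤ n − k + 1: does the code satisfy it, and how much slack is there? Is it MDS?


Singleton RHS = n − k + 1 = 11, slack = -1, bound violated (no such code; not MDS).

Singleton bound: d ≤ n − k + 1.
Here n = 16, k = 6, so n − k + 1 = 11.
Given d = 12, check d ≤ 11: NO.
Slack = (n − k + 1) − d = -1.
The slack is negative: d = 12 exceeds n − k + 1 = 11 by 1, so the Singleton bound is violated and no linear [16, 6, 12]_3 code can exist. In particular it is not MDS (MDS requires d = n − k + 1 exactly).
Description: the claimed parameters are [16, 6, 12]_3; such a code would be impossible (violates the Singleton bound).


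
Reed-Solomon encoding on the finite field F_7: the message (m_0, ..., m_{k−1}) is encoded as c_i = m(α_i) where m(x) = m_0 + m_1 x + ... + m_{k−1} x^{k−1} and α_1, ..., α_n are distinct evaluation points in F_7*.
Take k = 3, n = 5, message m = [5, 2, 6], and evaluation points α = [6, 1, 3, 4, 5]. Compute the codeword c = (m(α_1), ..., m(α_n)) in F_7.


c = [2, 6, 2, 4, 4]

Message polynomial: m(x) = 5 + 2·x + 6·x^2 (mod 7).
For each evaluation point α_i, compute m(α_i) mod 7:
  α_1 = 6: Horner steps 6 → 3 → 2, so m(6) = 2.
  α_2 = 1: Horner steps 6 → 1 → 6, so m(1) = 6.
  α_3 = 3: Horner steps 6 → 6 → 2, so m(3) = 2.
  α_4 = 4: Horner steps 6 → 5 → 4, so m(4) = 4.
  α_5 = 5: Horner steps 6 → 4 → 4, so m(5) = 4.
Codeword c = [2, 6, 2, 4, 4] ∈ F_7^5.


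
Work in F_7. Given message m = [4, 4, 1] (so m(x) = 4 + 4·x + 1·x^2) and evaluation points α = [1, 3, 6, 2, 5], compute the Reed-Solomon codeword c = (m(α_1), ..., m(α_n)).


c = [2, 4, 1, 2, 0]

Message polynomial: m(x) = 4 + 4·x + 1·x^2 (mod 7).
For each evaluation point α_i, compute m(α_i) mod 7:
  α_1 = 1: Horner steps 1 → 5 → 2, so m(1) = 2.
  α_2 = 3: Horner steps 1 → 0 → 4, so m(3) = 4.
  α_3 = 6: Horner steps 1 → 3 → 1, so m(6) = 1.
  α_4 = 2: Horner steps 1 → 6 → 2, so m(2) = 2.
  α_5 = 5: Horner steps 1 → 2 → 0, so m(5) = 0.
Codeword c = [2, 4, 1, 2, 0] ∈ F_7^5.


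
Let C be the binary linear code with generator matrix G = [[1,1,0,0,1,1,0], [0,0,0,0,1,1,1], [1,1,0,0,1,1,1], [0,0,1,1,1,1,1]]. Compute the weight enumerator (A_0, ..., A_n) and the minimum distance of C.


Weight distribution: A_0 = 1, A_1 = 1, A_2 = 3, A_3 = 3, A_4 = 3, A_5 = 3, A_6 = 1, A_7 = 1. Minimum distance d = 1.

Enumerate all 2^4 = 16 messages m ∈ F_2^4.
For each, compute codeword c = mG in F_2^7, then tally its weight.
  m = 0000 → c = 0000000, weight = 0.
  m = 1000 → c = 1100110, weight = 4.
  m = 0100 → c = 0000111, weight = 3.
  m = 1100 → c = 1100001, weight = 3.
  m = 0010 → c = 1100111, weight = 5.
  m = 1010 → c = 0000001, weight = 1.
  m = 0110 → c = 1100000, weight = 2.
  m = 1110 → c = 0000110, weight = 2.
  m = 0001 → c = 0011111, weight = 5.
  m = 1001 → c = 1111001, weight = 5.
  m = 0101 → c = 0011000, weight = 2.
  m = 1101 → c = 1111110, weight = 6.
  m = 0011 → c = 1111000, weight = 4.
  m = 1011 → c = 0011110, weight = 4.
  m = 0111 → c = 1111111, weight = 7.
  m = 1111 → c = 0011001, weight = 3.
Tally weights:
  weight 0: 1 codewords.
  weight 1: 1 codewords.
  weight 2: 3 codewords.
  weight 3: 3 codewords.
  weight 4: 3 codewords.
  weight 5: 3 codewords.
  weight 6: 1 codewords.
  weight 7: 1 codewords.
Minimum distance d = smallest w > 0 with A_w > 0 = 1.
Sanity: Σ A_w = 16 = 2^4 = 16 ✓.


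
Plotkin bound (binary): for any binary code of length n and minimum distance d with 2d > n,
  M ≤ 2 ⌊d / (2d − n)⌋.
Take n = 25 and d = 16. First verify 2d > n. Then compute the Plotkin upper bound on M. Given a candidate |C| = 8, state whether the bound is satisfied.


Plotkin bound M ≤ 4; given |C| = 8 > bound (violated).

Check applicability: 2d = 32, n = 25.
2d − n = 7 > 0, so Plotkin applies.
Compute d/(2d−n) = 16/7 ≈ 2.2857.
⌊d/(2d−n)⌋ = 2.
Plotkin bound: M ≤ 2·2 = 4.
Given |C| = 8, check: VIOLATED.
This |C| is above the Plotkin bound, so no binary code with n = 25, d = 16 and 8 codewords exists.


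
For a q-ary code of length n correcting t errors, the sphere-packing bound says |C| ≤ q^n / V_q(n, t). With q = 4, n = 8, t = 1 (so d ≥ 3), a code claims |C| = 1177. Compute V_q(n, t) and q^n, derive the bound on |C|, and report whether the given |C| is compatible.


V_q(n, t) = 25, q^n = 65536, Hamming bound = 2621, |C| = 1177 ≤ bound (satisfied).

Step 1: Compute V_q(n, t) = Σ_{j=0}^1 C(n, j) (q−1)^j.
  j = 0: C(8,0)·(3)^0 = 1·1 = 1.
  j = 1: C(8,1)·(3)^1 = 8·3 = 24.
  V_q(n, t) = 1 + 24 = 25.
Step 2: q^n = 4^8 = 65536.
Step 3: Hamming bound ⌊q^n / V_q(n,t)⌋ = ⌊65536/25⌋ = 2621.
Step 4: Compare |C| = 1177 to 2621: satisfied.
The claimed |C| lies below the Hamming bound.


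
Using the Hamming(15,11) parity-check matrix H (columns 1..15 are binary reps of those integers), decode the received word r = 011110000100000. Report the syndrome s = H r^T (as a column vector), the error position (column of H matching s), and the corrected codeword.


s = (1, 0, 1, 0)^T, error position = 10, corrected codeword c = 011110000000000

Compute s = H r^T mod 2 one row at a time:
  s_1 = 0 + 0 + 1 + 0 + 0 + 0 + 0 + 0 = 1 ≡ 1 (mod 2).
  s_2 = 1 + 1 + 0 + 0 + 0 + 0 + 0 + 0 = 2 ≡ 0 (mod 2).
  s_3 = 1 + 1 + 0 + 0 + 1 + 0 + 0 + 0 = 3 ≡ 1 (mod 2).
  s_4 = 0 + 1 + 1 + 0 + 0 + 0 + 0 + 0 = 2 ≡ 0 (mod 2).
s = (1, 0, 1, 0)^T — this equals column 10 of H (binary 1010), so error is at position 10.
Correct: flip bit 10 of r = 011110000100000 to get c = 011110000000000.


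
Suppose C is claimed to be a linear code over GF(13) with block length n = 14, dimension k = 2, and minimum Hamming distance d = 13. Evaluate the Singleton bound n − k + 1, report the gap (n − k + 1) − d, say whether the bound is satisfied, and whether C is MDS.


Singleton RHS = n − k + 1 = 13, slack = 0, bound satisfied, MDS.

Singleton bound: d ≤ n − k + 1.
Here n = 14, k = 2, so n − k + 1 = 13.
Given d = 13, check d ≤ 13: YES.
Slack = (n − k + 1) − d = 0.
The code is MDS (slack = 0).
Description: the claimed parameters are [14, 2, 13]_13; such a code would be MDS (meets Singleton bound).


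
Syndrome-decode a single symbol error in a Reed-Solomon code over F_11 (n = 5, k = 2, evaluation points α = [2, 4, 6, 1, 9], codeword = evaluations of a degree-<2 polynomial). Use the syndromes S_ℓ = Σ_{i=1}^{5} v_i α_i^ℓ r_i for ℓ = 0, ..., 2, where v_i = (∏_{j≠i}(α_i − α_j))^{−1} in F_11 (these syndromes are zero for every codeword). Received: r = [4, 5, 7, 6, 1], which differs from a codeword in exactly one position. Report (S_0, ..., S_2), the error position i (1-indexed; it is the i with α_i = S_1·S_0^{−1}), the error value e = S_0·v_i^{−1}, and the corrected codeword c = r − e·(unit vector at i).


S = (1, 4, 5), error at position 2, error magnitude e = 5, c = [4, 0, 7, 6, 1].

Step 1: column multipliers v_i = (∏_{j≠i}(α_i − α_j))^{−1} mod 11.
  i = 1 (α = 2): (2−4)(2−6)(2−1)(2−9) = (−2)·(−4)·1·(−7) = −56 ≡ 10, so v_1 = 10^{−1} = 10 (mod 11).
  i = 2 (α = 4): (4−2)(4−6)(4−1)(4−9) = 2·(−2)·3·(−5) = 60 ≡ 5, so v_2 = 5^{−1} = 9 (mod 11).
  i = 3 (α = 6): (6−2)(6−4)(6−1)(6−9) = 4·2·5·(−3) = −120 ≡ 1, so v_3 = 1^{−1} = 1 (mod 11).
  i = 4 (α = 1): (1−2)(1−4)(1−6)(1−9) = (−1)·(−3)·(−5)·(−8) = 120 ≡ 10, so v_4 = 10^{−1} = 10 (mod 11).
  i = 5 (α = 9): (9−2)(9−4)(9−6)(9−1) = 7·5·3·8 = 840 ≡ 4, so v_5 = 4^{−1} = 3 (mod 11).
  v = [10, 9, 1, 10, 3].
Step 2: syndromes of r = [4, 5, 7, 6, 1] (all sums mod 11).
  S_0 = Σ v_i r_i = 10·4 + 9·5 + 1·7 + 10·6 + 3·1 = 155 ≡ 1.
  S_1 = Σ v_i α_i r_i = 10·2·4 + 9·4·5 + 1·6·7 + 10·1·6 + 3·9·1 = 389 ≡ 4.
  α_i^2 mod 11 = [4, 5, 3, 1, 4].
  S_2 = Σ v_i α_i^2 r_i = 10·4·4 + 9·5·5 + 1·3·7 + 10·1·6 + 3·4·1 = 478 ≡ 5.
  S = (1, 4, 5) ≠ 0, so r is not a codeword (an error is present).
Step 3: locate the error. For a single error e at position i, S_ℓ = v_i·e·α_i^ℓ, so α_err = S_1/S_0.
  S_0^{−1} = 1^{−1} = 1 (mod 11), so α_err = 4·1 = 4 ≡ 4 = α_2. Error position i = 2.
  Consistency check: S_2/S_1 = 5·3 = 15 ≡ 4 = α_err ✓ (single-error assumption holds).
Step 4: error magnitude e = S_0/v_2 = S_0·∏_{j≠2}(α_2 − α_j) = 1·5 = 5 ≡ 5 (mod 11).
Step 5: correct position 2: c_2 = r_2 − e = 5 − 5 ≡ 0 (mod 11). Hence c = [4, 0, 7, 6, 1].
  Check: interpolating c through the α_i gives m(x) = 8 + 9·x (degree < 2) with m(α_i) = c_i for every i, so c is indeed a codeword.


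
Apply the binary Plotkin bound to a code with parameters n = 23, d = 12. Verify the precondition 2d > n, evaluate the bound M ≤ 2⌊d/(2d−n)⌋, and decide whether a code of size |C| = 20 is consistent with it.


Plotkin bound M ≤ 24; given |C| = 20 ≤ bound (satisfied).

Check applicability: 2d = 24, n = 23.
2d − n = 1 > 0, so Plotkin applies.
Compute d/(2d−n) = 12/1 ≈ 12.0000.
⌊d/(2d−n)⌋ = 12.
Plotkin bound: M ≤ 2·12 = 24.
Given |C| = 20, check: satisfied.
This |C| is below the Plotkin bound.
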